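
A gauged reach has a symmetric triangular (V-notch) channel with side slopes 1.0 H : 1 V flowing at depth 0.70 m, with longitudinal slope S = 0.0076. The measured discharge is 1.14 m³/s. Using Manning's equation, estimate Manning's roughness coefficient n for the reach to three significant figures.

A = z·y² = 1.0×0.70² = 0.4900 m²
P = 2y√(1+z²) = 2×0.70×√(1+1.0²) = 1.980 m
R = A/P = 0.4900/1.980 = 0.2475 m
n = (1/Q)·A·R^(2/3)·S^(1/2) = (1/1.14) × 0.4900 × 0.3942 × 0.08718 = 0.01477

0.0148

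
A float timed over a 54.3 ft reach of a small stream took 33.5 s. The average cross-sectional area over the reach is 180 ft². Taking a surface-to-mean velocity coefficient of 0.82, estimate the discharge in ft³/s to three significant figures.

v_surface = L / t̄ = 54.3 / 33.5 = 1.621 ft/s
v_mean = 0.82 × 1.621 = 1.329 ft/s
Q = A × v_mean = 180 × 1.329 = 239.2 ft³/s

239 ft³/s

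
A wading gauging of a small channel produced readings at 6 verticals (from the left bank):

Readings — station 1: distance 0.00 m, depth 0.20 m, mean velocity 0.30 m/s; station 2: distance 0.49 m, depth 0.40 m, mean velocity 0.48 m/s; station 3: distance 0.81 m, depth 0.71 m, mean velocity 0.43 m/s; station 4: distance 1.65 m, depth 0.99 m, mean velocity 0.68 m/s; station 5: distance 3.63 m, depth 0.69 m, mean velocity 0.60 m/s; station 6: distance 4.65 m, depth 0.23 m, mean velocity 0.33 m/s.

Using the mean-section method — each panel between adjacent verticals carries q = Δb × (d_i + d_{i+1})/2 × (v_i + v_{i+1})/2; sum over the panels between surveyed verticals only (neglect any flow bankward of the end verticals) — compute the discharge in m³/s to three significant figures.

1.82 m³/s

Panel 1-2: Δb = 0.49 m, d̄ = (0.20+0.40)/2 = 0.3, v̄ = (0.30+0.48)/2 = 0.39 → q = 0.49×0.3×0.39 = 0.05733 m³/s
Panel 2-3: Δb = 0.32 m, d̄ = (0.40+0.71)/2 = 0.555, v̄ = (0.48+0.43)/2 = 0.455 → q = 0.32×0.555×0.455 = 0.08081 m³/s
Panel 3-4: Δb = 0.84 m, d̄ = (0.71+0.99)/2 = 0.85, v̄ = (0.43+0.68)/2 = 0.555 → q = 0.84×0.85×0.555 = 0.3963 m³/s
Panel 4-5: Δb = 1.98 m, d̄ = (0.99+0.69)/2 = 0.84, v̄ = (0.68+0.60)/2 = 0.64 → q = 1.98×0.84×0.64 = 1.064 m³/s
Panel 5-6: Δb = 1.02 m, d̄ = (0.69+0.23)/2 = 0.46, v̄ = (0.60+0.33)/2 = 0.465 → q = 1.02×0.46×0.465 = 0.2182 m³/s
Q = Σ q = 1.817 m³/s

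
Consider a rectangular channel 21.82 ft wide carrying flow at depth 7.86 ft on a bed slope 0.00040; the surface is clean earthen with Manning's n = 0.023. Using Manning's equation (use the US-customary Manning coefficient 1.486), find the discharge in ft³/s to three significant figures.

A = b·y = 21.82 × 7.86 = 171.5 ft²
P = b + 2y = 21.82 + 2×7.86 = 37.54 ft
R = A/P = 171.5/37.54 = 4.569 ft
Q = (1.486/n)·A·R^(2/3)·S^(1/2) = (1.486/0.023) × 171.5 × 4.569^(2/3) × 0.00040^(1/2) = 610.2 ft³/s

610 ft³/s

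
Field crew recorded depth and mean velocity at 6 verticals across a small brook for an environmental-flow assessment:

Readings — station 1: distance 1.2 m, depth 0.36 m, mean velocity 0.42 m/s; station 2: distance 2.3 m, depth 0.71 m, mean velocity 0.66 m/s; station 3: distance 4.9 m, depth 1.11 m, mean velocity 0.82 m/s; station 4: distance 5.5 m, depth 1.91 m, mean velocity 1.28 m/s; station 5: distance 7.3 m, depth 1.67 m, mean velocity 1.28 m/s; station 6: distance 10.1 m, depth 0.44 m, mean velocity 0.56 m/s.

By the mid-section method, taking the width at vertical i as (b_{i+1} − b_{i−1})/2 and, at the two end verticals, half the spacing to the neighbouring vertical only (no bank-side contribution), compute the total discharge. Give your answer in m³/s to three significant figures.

w_1 = (2.3 − 1.2)/2 = 0.55 m; q_1 = 0.42 × 0.36 × 0.55 = 0.08316 m³/s
w_2 = (4.9 − 1.2)/2 = 1.85 m; q_2 = 0.66 × 0.71 × 1.85 = 0.8669 m³/s
w_3 = (5.5 − 2.3)/2 = 1.6 m; q_3 = 0.82 × 1.11 × 1.6 = 1.456 m³/s
w_4 = (7.3 − 4.9)/2 = 1.2 m; q_4 = 1.28 × 1.91 × 1.2 = 2.934 m³/s
w_5 = (10.1 − 5.5)/2 = 2.3 m; q_5 = 1.28 × 1.67 × 2.3 = 4.916 m³/s
w_6 = (10.1 − 7.3)/2 = 1.4 m; q_6 = 0.56 × 0.44 × 1.4 = 0.3450 m³/s
Q = Σ qᵢ = 10.60 m³/s

10.6 m³/s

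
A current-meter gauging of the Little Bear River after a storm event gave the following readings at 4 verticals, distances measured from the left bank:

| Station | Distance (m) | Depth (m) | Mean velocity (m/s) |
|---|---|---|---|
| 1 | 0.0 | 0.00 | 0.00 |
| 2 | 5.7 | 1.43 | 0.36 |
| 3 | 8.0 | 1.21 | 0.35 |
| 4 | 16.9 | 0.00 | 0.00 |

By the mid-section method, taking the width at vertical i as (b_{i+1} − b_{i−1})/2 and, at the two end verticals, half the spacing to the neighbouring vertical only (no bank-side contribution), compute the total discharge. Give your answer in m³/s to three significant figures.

4.43 m³/s

w_2 = (8.0 − 0.0)/2 = 4 m; q_2 = 0.36 × 1.43 × 4 = 2.059 m³/s
w_3 = (16.9 − 5.7)/2 = 5.6 m; q_3 = 0.35 × 1.21 × 5.6 = 2.372 m³/s
Stations 1, 4 contribute zero (depth or velocity is 0).
Q = Σ qᵢ = 4.431 m³/s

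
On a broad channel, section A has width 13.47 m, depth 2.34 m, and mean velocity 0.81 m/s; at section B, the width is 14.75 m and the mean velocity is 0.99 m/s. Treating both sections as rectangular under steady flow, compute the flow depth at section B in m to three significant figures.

1.75 m

Q = A₁V₁ = (13.47×2.34) × 0.81 = 25.53 m³/s
d₂ = Q/(b₂ V₂) = 25.53/(14.75×0.99) = 1.748 m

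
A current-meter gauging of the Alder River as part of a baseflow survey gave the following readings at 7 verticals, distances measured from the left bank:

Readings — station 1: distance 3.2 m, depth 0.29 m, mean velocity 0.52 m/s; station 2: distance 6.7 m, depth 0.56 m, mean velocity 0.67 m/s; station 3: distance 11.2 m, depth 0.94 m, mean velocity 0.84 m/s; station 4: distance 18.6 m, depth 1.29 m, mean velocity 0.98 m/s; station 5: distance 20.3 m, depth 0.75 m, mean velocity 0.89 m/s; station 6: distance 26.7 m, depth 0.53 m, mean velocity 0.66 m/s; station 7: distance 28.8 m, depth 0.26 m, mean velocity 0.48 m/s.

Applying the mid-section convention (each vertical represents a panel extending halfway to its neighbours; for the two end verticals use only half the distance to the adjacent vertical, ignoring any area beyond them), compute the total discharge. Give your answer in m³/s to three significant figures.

16.5 m³/s

w_1 = (6.7 − 3.2)/2 = 1.75 m; q_1 = 0.52 × 0.29 × 1.75 = 0.2639 m³/s
w_2 = (11.2 − 3.2)/2 = 4 m; q_2 = 0.67 × 0.56 × 4 = 1.501 m³/s
w_3 = (18.6 − 6.7)/2 = 5.95 m; q_3 = 0.84 × 0.94 × 5.95 = 4.698 m³/s
w_4 = (20.3 − 11.2)/2 = 4.55 m; q_4 = 0.98 × 1.29 × 4.55 = 5.752 m³/s
w_5 = (26.7 − 18.6)/2 = 4.05 m; q_5 = 0.89 × 0.75 × 4.05 = 2.703 m³/s
w_6 = (28.8 − 20.3)/2 = 4.25 m; q_6 = 0.66 × 0.53 × 4.25 = 1.487 m³/s
w_7 = (28.8 − 26.7)/2 = 1.05 m; q_7 = 0.48 × 0.26 × 1.05 = 0.1310 m³/s
Q = Σ qᵢ = 16.54 m³/s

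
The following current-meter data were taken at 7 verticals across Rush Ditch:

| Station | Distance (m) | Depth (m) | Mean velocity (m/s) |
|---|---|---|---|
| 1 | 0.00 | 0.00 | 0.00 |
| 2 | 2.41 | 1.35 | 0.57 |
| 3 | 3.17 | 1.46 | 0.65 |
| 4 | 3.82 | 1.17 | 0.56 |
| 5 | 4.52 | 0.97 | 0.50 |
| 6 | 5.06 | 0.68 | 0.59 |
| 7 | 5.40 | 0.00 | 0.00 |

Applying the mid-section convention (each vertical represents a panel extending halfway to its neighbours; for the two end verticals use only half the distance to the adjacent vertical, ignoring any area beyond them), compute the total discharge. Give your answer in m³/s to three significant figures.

w_2 = (3.17 − 0.00)/2 = 1.585 m; q_2 = 0.57 × 1.35 × 1.585 = 1.220 m³/s
w_3 = (3.82 − 2.41)/2 = 0.705 m; q_3 = 0.65 × 1.46 × 0.705 = 0.6690 m³/s
w_4 = (4.52 − 3.17)/2 = 0.675 m; q_4 = 0.56 × 1.17 × 0.675 = 0.4423 m³/s
w_5 = (5.06 − 3.82)/2 = 0.62 m; q_5 = 0.50 × 0.97 × 0.62 = 0.3007 m³/s
w_6 = (5.40 − 4.52)/2 = 0.44 m; q_6 = 0.59 × 0.68 × 0.44 = 0.1765 m³/s
Stations 1, 7 contribute zero (depth or velocity is 0).
Q = Σ qᵢ = 2.808 m³/s

2.81 m³/s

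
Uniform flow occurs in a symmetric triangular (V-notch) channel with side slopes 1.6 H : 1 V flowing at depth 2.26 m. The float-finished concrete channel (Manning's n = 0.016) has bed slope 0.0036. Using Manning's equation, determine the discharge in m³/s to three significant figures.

A = z·y² = 1.6×2.26² = 8.172 m²
P = 2y√(1+z²) = 2×2.26×√(1+1.6²) = 8.528 m
R = A/P = 8.172/8.528 = 0.9582 m
Q = (1/n)·A·R^(2/3)·S^(1/2) = (1/0.016) × 8.172 × 0.9582^(2/3) × 0.0036^(1/2) = 29.79 m³/s

29.8 m³/s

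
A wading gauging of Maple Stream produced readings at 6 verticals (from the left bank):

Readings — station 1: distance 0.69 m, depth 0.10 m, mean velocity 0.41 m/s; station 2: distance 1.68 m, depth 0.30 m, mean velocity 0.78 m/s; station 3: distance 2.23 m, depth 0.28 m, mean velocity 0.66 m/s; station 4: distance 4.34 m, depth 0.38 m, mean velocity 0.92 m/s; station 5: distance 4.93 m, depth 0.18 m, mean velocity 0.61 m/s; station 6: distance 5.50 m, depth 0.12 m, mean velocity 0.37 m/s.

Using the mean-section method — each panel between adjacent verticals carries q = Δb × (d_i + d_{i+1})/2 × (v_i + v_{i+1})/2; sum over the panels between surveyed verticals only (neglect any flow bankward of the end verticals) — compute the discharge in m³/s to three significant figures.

Panel 1-2: Δb = 0.99 m, d̄ = (0.10+0.30)/2 = 0.2, v̄ = (0.41+0.78)/2 = 0.595 → q = 0.99×0.2×0.595 = 0.1178 m³/s
Panel 2-3: Δb = 0.55 m, d̄ = (0.30+0.28)/2 = 0.29, v̄ = (0.78+0.66)/2 = 0.72 → q = 0.55×0.29×0.72 = 0.1148 m³/s
Panel 3-4: Δb = 2.11 m, d̄ = (0.28+0.38)/2 = 0.33, v̄ = (0.66+0.92)/2 = 0.79 → q = 2.11×0.33×0.79 = 0.5501 m³/s
Panel 4-5: Δb = 0.59 m, d̄ = (0.38+0.18)/2 = 0.28, v̄ = (0.92+0.61)/2 = 0.765 → q = 0.59×0.28×0.765 = 0.1264 m³/s
Panel 5-6: Δb = 0.57 m, d̄ = (0.18+0.12)/2 = 0.15, v̄ = (0.61+0.37)/2 = 0.49 → q = 0.57×0.15×0.49 = 0.04190 m³/s
Q = Σ q = 0.9510 m³/s

0.951 m³/s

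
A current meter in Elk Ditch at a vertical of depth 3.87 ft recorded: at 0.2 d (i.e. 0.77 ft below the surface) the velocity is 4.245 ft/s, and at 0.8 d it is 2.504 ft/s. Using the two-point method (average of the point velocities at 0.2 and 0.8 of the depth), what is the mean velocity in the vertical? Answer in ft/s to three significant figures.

v̄ = (4.245 + 2.504) / 2 = 3.375 ft/s

3.37 ft/s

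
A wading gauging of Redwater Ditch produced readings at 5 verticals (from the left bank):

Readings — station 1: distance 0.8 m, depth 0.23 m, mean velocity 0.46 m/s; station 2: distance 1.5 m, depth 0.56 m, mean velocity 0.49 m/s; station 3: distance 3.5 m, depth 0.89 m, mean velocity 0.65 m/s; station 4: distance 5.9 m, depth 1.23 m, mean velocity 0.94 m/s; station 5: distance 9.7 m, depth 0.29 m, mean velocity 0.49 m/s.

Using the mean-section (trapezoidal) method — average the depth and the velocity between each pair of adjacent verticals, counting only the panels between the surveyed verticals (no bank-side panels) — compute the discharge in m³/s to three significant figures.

Panel 1-2: Δb = 0.7 m, d̄ = (0.23+0.56)/2 = 0.395, v̄ = (0.46+0.49)/2 = 0.475 → q = 0.7×0.395×0.475 = 0.1313 m³/s
Panel 2-3: Δb = 2 m, d̄ = (0.56+0.89)/2 = 0.725, v̄ = (0.49+0.65)/2 = 0.57 → q = 2×0.725×0.57 = 0.8265 m³/s
Panel 3-4: Δb = 2.4 m, d̄ = (0.89+1.23)/2 = 1.06, v̄ = (0.65+0.94)/2 = 0.795 → q = 2.4×1.06×0.795 = 2.022 m³/s
Panel 4-5: Δb = 3.8 m, d̄ = (1.23+0.29)/2 = 0.76, v̄ = (0.94+0.49)/2 = 0.715 → q = 3.8×0.76×0.715 = 2.065 m³/s
Q = Σ q = 5.045 m³/s

5.05 m³/s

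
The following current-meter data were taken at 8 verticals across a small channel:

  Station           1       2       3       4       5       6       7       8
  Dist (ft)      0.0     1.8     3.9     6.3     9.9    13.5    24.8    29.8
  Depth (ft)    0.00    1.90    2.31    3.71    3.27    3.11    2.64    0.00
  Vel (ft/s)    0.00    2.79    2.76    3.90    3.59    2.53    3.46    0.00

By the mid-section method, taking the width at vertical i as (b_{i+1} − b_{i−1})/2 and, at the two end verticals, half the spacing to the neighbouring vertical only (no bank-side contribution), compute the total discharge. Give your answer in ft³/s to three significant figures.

243 ft³/s

w_2 = (3.9 − 0.0)/2 = 1.95 ft; q_2 = 2.79 × 1.90 × 1.95 = 10.34 ft³/s
w_3 = (6.3 − 1.8)/2 = 2.25 ft; q_3 = 2.76 × 2.31 × 2.25 = 14.35 ft³/s
w_4 = (9.9 − 3.9)/2 = 3 ft; q_4 = 3.90 × 3.71 × 3 = 43.41 ft³/s
w_5 = (13.5 − 6.3)/2 = 3.6 ft; q_5 = 3.59 × 3.27 × 3.6 = 42.26 ft³/s
w_6 = (24.8 − 9.9)/2 = 7.45 ft; q_6 = 2.53 × 3.11 × 7.45 = 58.62 ft³/s
w_7 = (29.8 − 13.5)/2 = 8.15 ft; q_7 = 3.46 × 2.64 × 8.15 = 74.45 ft³/s
Stations 1, 8 contribute zero (depth or velocity is 0).
Q = Σ qᵢ = 243.4 ft³/s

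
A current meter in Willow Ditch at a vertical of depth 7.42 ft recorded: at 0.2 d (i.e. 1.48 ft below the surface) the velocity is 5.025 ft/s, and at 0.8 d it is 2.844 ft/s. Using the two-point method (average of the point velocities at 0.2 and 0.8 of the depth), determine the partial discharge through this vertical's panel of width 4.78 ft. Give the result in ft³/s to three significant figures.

140 ft³/s

v̄ = (5.025 + 2.844) / 2 = 3.935 ft/s
q = v̄ × d × w = 3.935 × 7.42 × 4.78 = 139.5 ft³/s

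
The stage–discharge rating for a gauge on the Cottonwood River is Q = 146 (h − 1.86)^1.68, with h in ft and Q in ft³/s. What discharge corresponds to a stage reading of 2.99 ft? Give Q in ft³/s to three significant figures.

Q = 146 × (2.99 − 1.86)^1.68 = 146 × 1.13^1.68 = 179.3 ft³/s

179 ft³/s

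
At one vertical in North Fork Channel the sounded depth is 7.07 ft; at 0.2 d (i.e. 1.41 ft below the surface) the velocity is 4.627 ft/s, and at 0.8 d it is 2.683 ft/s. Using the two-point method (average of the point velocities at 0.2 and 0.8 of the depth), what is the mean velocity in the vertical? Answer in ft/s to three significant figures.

v̄ = (4.627 + 2.683) / 2 = 3.655 ft/s

3.66 ft/s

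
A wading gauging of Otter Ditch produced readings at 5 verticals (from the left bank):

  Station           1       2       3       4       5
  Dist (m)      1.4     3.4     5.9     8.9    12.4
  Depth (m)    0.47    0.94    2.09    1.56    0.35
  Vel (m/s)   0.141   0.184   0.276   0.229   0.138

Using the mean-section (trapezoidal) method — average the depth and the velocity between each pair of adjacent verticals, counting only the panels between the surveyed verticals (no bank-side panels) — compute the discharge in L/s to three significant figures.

3100 L/s

Panel 1-2: Δb = 2 m, d̄ = (0.47+0.94)/2 = 0.705, v̄ = (0.141+0.184)/2 = 0.1625 → q = 2×0.705×0.1625 = 0.2291 m³/s
Panel 2-3: Δb = 2.5 m, d̄ = (0.94+2.09)/2 = 1.515, v̄ = (0.184+0.276)/2 = 0.23 → q = 2.5×1.515×0.23 = 0.8711 m³/s
Panel 3-4: Δb = 3 m, d̄ = (2.09+1.56)/2 = 1.825, v̄ = (0.276+0.229)/2 = 0.2525 → q = 3×1.825×0.2525 = 1.382 m³/s
Panel 4-5: Δb = 3.5 m, d̄ = (1.56+0.35)/2 = 0.955, v̄ = (0.229+0.138)/2 = 0.1835 → q = 3.5×0.955×0.1835 = 0.6133 m³/s
Q = Σ q = 3.096 m³/s
= 3.096 × 1000 = 3096 L/s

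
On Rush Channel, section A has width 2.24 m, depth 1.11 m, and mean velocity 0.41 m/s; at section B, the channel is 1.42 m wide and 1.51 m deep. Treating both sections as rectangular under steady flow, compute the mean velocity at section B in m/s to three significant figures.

0.475 m/s

Q = A₁V₁ = (2.24×1.11) × 0.41 = 1.019 m³/s
A₂ = 1.42 × 1.51 = 2.144 m²
V₂ = Q/A₂ = 1.019/2.144 = 0.4754 m/s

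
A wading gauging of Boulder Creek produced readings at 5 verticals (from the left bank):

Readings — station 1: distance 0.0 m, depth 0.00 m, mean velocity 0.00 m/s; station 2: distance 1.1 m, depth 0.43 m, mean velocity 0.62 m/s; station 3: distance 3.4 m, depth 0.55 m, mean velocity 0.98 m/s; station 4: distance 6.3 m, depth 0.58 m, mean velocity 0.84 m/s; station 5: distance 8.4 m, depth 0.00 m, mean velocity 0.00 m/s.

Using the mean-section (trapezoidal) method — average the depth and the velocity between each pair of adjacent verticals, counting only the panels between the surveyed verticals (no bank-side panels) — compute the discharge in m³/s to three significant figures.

2.72 m³/s

Panel 1-2: Δb = 1.1 m, d̄ = (0.00+0.43)/2 = 0.215, v̄ = (0.00+0.62)/2 = 0.31 → q = 1.1×0.215×0.31 = 0.07332 m³/s
Panel 2-3: Δb = 2.3 m, d̄ = (0.43+0.55)/2 = 0.49, v̄ = (0.62+0.98)/2 = 0.8 → q = 2.3×0.49×0.8 = 0.9016 m³/s
Panel 3-4: Δb = 2.9 m, d̄ = (0.55+0.58)/2 = 0.565, v̄ = (0.98+0.84)/2 = 0.91 → q = 2.9×0.565×0.91 = 1.491 m³/s
Panel 4-5: Δb = 2.1 m, d̄ = (0.58+0.00)/2 = 0.29, v̄ = (0.84+0.00)/2 = 0.42 → q = 2.1×0.29×0.42 = 0.2558 m³/s
Q = Σ q = 2.722 m³/s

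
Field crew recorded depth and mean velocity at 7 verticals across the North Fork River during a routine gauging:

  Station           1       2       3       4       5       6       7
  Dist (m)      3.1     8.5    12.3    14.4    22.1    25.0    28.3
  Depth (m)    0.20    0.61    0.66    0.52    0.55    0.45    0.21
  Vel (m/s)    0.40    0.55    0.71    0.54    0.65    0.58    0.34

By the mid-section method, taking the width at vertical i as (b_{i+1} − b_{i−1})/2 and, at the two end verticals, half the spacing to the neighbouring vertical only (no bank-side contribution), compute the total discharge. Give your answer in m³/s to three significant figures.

w_1 = (8.5 − 3.1)/2 = 2.7 m; q_1 = 0.40 × 0.20 × 2.7 = 0.2160 m³/s
w_2 = (12.3 − 3.1)/2 = 4.6 m; q_2 = 0.55 × 0.61 × 4.6 = 1.543 m³/s
w_3 = (14.4 − 8.5)/2 = 2.95 m; q_3 = 0.71 × 0.66 × 2.95 = 1.382 m³/s
w_4 = (22.1 − 12.3)/2 = 4.9 m; q_4 = 0.54 × 0.52 × 4.9 = 1.376 m³/s
w_5 = (25.0 − 14.4)/2 = 5.3 m; q_5 = 0.65 × 0.55 × 5.3 = 1.895 m³/s
w_6 = (28.3 − 22.1)/2 = 3.1 m; q_6 = 0.58 × 0.45 × 3.1 = 0.8091 m³/s
w_7 = (28.3 − 25.0)/2 = 1.65 m; q_7 = 0.34 × 0.21 × 1.65 = 0.1178 m³/s
Q = Σ qᵢ = 7.339 m³/s

7.34 m³/s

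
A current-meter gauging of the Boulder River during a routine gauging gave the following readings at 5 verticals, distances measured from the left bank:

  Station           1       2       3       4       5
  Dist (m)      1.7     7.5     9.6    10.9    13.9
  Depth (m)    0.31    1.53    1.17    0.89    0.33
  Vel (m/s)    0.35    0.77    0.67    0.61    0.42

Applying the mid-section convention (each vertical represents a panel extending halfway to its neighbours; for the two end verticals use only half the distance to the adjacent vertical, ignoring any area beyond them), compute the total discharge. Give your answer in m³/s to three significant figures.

w_1 = (7.5 − 1.7)/2 = 2.9 m; q_1 = 0.35 × 0.31 × 2.9 = 0.3147 m³/s
w_2 = (9.6 − 1.7)/2 = 3.95 m; q_2 = 0.77 × 1.53 × 3.95 = 4.653 m³/s
w_3 = (10.9 − 7.5)/2 = 1.7 m; q_3 = 0.67 × 1.17 × 1.7 = 1.333 m³/s
w_4 = (13.9 − 9.6)/2 = 2.15 m; q_4 = 0.61 × 0.89 × 2.15 = 1.167 m³/s
w_5 = (13.9 − 10.9)/2 = 1.5 m; q_5 = 0.42 × 0.33 × 1.5 = 0.2079 m³/s
Q = Σ qᵢ = 7.676 m³/s

7.68 m³/s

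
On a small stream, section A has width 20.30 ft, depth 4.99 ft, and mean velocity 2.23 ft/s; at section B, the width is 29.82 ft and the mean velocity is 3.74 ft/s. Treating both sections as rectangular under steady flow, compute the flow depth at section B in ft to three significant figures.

2.03 ft

Q = A₁V₁ = (20.30×4.99) × 2.23 = 225.9 ft³/s
d₂ = Q/(b₂ V₂) = 225.9/(29.82×3.74) = 2.025 ft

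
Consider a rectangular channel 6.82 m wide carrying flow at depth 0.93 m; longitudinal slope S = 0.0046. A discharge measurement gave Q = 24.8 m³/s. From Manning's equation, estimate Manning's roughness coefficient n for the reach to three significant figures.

0.0141

A = b·y = 6.82 × 0.93 = 6.343 m²
P = b + 2y = 6.82 + 2×0.93 = 8.680 m
R = A/P = 6.343/8.680 = 0.7307 m
n = (1/Q)·A·R^(2/3)·S^(1/2) = (1/24.8) × 6.343 × 0.8113 × 0.06782 = 0.01407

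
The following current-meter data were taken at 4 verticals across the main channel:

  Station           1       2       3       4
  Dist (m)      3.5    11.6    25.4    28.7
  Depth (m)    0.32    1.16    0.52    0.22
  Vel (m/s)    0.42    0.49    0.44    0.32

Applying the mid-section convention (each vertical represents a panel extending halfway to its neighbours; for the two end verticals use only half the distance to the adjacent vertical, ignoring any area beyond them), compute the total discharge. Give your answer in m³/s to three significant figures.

8.84 m³/s

w_1 = (11.6 − 3.5)/2 = 4.05 m; q_1 = 0.42 × 0.32 × 4.05 = 0.5443 m³/s
w_2 = (25.4 − 3.5)/2 = 10.95 m; q_2 = 0.49 × 1.16 × 10.95 = 6.224 m³/s
w_3 = (28.7 − 11.6)/2 = 8.55 m; q_3 = 0.44 × 0.52 × 8.55 = 1.956 m³/s
w_4 = (28.7 − 25.4)/2 = 1.65 m; q_4 = 0.32 × 0.22 × 1.65 = 0.1162 m³/s
Q = Σ qᵢ = 8.841 m³/s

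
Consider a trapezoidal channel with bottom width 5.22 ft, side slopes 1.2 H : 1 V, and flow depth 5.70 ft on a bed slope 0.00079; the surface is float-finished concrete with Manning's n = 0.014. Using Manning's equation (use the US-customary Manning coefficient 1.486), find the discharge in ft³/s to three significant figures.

425 ft³/s

A = (b + z·y)·y = (5.22 + 1.2×5.70)×5.70 = 68.74 ft²
P = b + 2y√(1+z²) = 5.22 + 2×5.70×√(1+1.2²) = 23.03 ft
R = A/P = 68.74/23.03 = 2.985 ft
Q = (1.486/n)·A·R^(2/3)·S^(1/2) = (1.486/0.014) × 68.74 × 2.985^(2/3) × 0.00079^(1/2) = 425.2 ft³/s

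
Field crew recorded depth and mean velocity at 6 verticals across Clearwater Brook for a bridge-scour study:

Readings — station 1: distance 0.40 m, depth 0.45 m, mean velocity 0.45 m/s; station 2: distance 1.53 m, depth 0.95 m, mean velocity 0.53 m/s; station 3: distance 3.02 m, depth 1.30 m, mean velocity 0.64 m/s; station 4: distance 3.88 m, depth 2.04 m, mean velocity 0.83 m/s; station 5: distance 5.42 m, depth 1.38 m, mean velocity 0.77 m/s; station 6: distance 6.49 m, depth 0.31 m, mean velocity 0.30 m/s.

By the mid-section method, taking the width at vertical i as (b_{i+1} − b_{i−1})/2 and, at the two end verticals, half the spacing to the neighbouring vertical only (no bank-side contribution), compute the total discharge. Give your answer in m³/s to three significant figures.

w_1 = (1.53 − 0.40)/2 = 0.565 m; q_1 = 0.45 × 0.45 × 0.565 = 0.1144 m³/s
w_2 = (3.02 − 0.40)/2 = 1.31 m; q_2 = 0.53 × 0.95 × 1.31 = 0.6596 m³/s
w_3 = (3.88 − 1.53)/2 = 1.175 m; q_3 = 0.64 × 1.30 × 1.175 = 0.9776 m³/s
w_4 = (5.42 − 3.02)/2 = 1.2 m; q_4 = 0.83 × 2.04 × 1.2 = 2.032 m³/s
w_5 = (6.49 − 3.88)/2 = 1.305 m; q_5 = 0.77 × 1.38 × 1.305 = 1.387 m³/s
w_6 = (6.49 − 5.42)/2 = 0.535 m; q_6 = 0.30 × 0.31 × 0.535 = 0.04976 m³/s
Q = Σ qᵢ = 5.220 m³/s

5.22 m³/s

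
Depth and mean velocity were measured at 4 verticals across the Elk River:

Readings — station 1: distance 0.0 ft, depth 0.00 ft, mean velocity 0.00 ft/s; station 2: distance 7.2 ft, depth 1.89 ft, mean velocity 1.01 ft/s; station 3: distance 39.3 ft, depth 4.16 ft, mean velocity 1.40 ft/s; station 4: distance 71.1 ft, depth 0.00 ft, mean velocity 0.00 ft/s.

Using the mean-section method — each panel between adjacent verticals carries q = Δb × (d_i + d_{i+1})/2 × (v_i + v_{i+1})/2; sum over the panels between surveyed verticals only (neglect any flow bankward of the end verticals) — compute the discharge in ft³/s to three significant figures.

Panel 1-2: Δb = 7.2 ft, d̄ = (0.00+1.89)/2 = 0.945, v̄ = (0.00+1.01)/2 = 0.505 → q = 7.2×0.945×0.505 = 3.436 ft³/s
Panel 2-3: Δb = 32.1 ft, d̄ = (1.89+4.16)/2 = 3.025, v̄ = (1.01+1.40)/2 = 1.205 → q = 32.1×3.025×1.205 = 117.0 ft³/s
Panel 3-4: Δb = 31.8 ft, d̄ = (4.16+0.00)/2 = 2.08, v̄ = (1.40+0.00)/2 = 0.7 → q = 31.8×2.08×0.7 = 46.30 ft³/s
Q = Σ q = 166.7 ft³/s

167 ft³/s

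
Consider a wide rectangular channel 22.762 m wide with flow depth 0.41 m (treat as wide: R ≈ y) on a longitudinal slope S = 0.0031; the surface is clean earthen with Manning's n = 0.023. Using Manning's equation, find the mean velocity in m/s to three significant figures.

1.34 m/s

A = b·y = 22.762 × 0.41 = 9.332 m²
Wide channel: R ≈ y = 0.41 m
Q = (1/n)·A·R^(2/3)·S^(1/2) = (1/0.023) × 9.332 × 0.4100^(2/3) × 0.0031^(1/2) = 12.47 m³/s
V = Q/A = 12.47/9.332 = 1.336 m/s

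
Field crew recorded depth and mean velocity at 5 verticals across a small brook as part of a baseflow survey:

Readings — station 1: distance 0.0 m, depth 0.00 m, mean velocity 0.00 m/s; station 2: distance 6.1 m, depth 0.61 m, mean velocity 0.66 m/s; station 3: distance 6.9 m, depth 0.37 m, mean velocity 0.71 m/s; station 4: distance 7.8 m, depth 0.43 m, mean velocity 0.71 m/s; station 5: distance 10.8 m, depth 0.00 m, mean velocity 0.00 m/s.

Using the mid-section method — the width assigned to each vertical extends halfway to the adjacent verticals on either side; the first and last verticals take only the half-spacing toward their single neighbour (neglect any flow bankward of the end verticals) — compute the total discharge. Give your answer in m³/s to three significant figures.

w_2 = (6.9 − 0.0)/2 = 3.45 m; q_2 = 0.66 × 0.61 × 3.45 = 1.389 m³/s
w_3 = (7.8 − 6.1)/2 = 0.85 m; q_3 = 0.71 × 0.37 × 0.85 = 0.2233 m³/s
w_4 = (10.8 − 6.9)/2 = 1.95 m; q_4 = 0.71 × 0.43 × 1.95 = 0.5953 m³/s
Stations 1, 5 contribute zero (depth or velocity is 0).
Q = Σ qᵢ = 2.208 m³/s

2.21 m³/s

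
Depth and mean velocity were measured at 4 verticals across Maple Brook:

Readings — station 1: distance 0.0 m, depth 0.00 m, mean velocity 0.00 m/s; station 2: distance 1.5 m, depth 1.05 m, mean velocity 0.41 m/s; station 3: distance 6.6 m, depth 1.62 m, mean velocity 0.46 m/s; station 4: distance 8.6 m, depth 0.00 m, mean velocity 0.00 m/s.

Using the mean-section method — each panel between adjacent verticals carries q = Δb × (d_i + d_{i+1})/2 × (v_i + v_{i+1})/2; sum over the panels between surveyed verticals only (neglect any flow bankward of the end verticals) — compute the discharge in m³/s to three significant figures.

3.50 m³/s

Panel 1-2: Δb = 1.5 m, d̄ = (0.00+1.05)/2 = 0.525, v̄ = (0.00+0.41)/2 = 0.205 → q = 1.5×0.525×0.205 = 0.1614 m³/s
Panel 2-3: Δb = 5.1 m, d̄ = (1.05+1.62)/2 = 1.335, v̄ = (0.41+0.46)/2 = 0.435 → q = 5.1×1.335×0.435 = 2.962 m³/s
Panel 3-4: Δb = 2 m, d̄ = (1.62+0.00)/2 = 0.81, v̄ = (0.46+0.00)/2 = 0.23 → q = 2×0.81×0.23 = 0.3726 m³/s
Q = Σ q = 3.496 m³/s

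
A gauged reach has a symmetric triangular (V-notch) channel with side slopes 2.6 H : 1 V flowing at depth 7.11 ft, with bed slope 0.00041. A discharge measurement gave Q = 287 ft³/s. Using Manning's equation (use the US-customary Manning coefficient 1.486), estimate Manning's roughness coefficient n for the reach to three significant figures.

0.0307

A = z·y² = 2.6×7.11² = 131.4 ft²
P = 2y√(1+z²) = 2×7.11×√(1+2.6²) = 39.61 ft
R = A/P = 131.4/39.61 = 3.318 ft
n = (1.486/Q)·A·R^(2/3)·S^(1/2) = (1.486/287) × 131.4 × 2.225 × 0.02025 = 0.03065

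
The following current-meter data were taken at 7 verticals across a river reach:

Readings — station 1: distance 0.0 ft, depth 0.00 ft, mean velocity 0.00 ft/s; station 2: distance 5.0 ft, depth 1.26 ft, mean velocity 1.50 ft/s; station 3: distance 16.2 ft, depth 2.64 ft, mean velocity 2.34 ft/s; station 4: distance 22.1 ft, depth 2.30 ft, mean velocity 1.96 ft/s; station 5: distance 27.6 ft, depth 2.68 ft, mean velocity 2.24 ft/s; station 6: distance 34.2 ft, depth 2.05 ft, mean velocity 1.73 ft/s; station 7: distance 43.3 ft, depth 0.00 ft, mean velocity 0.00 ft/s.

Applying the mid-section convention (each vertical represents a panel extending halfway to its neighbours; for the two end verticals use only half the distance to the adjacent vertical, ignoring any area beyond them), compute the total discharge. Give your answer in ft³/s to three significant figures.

w_2 = (16.2 − 0.0)/2 = 8.1 ft; q_2 = 1.50 × 1.26 × 8.1 = 15.31 ft³/s
w_3 = (22.1 − 5.0)/2 = 8.55 ft; q_3 = 2.34 × 2.64 × 8.55 = 52.82 ft³/s
w_4 = (27.6 − 16.2)/2 = 5.7 ft; q_4 = 1.96 × 2.30 × 5.7 = 25.70 ft³/s
w_5 = (34.2 − 22.1)/2 = 6.05 ft; q_5 = 2.24 × 2.68 × 6.05 = 36.32 ft³/s
w_6 = (43.3 − 27.6)/2 = 7.85 ft; q_6 = 1.73 × 2.05 × 7.85 = 27.84 ft³/s
Stations 1, 7 contribute zero (depth or velocity is 0).
Q = Σ qᵢ = 158.0 ft³/s

158 ft³/s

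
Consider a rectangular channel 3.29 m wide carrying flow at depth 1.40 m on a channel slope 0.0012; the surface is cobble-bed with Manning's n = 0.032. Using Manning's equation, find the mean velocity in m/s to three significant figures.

A = b·y = 3.29 × 1.40 = 4.606 m²
P = b + 2y = 3.29 + 2×1.40 = 6.090 m
R = A/P = 4.606/6.090 = 0.7563 m
Q = (1/n)·A·R^(2/3)·S^(1/2) = (1/0.032) × 4.606 × 0.7563^(2/3) × 0.0012^(1/2) = 4.139 m³/s
V = Q/A = 4.139/4.606 = 0.8986 m/s

0.899 m/s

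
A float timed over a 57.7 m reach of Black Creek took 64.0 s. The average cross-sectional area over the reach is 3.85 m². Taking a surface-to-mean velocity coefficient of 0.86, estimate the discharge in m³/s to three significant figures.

v_surface = L / t̄ = 57.7 / 64 = 0.9016 m/s
v_mean = 0.86 × 0.9016 = 0.7753 m/s
Q = A × v_mean = 3.85 × 0.7753 = 2.985 m³/s

2.99 m³/s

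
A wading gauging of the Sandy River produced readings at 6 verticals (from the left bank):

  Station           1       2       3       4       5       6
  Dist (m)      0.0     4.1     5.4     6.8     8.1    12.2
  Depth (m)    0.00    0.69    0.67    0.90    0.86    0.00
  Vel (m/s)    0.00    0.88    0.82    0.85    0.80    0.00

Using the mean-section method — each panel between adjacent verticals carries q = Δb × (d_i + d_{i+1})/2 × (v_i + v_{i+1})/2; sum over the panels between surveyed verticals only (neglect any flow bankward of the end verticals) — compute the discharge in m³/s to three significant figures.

Panel 1-2: Δb = 4.1 m, d̄ = (0.00+0.69)/2 = 0.345, v̄ = (0.00+0.88)/2 = 0.44 → q = 4.1×0.345×0.44 = 0.6224 m³/s
Panel 2-3: Δb = 1.3 m, d̄ = (0.69+0.67)/2 = 0.68, v̄ = (0.88+0.82)/2 = 0.85 → q = 1.3×0.68×0.85 = 0.7514 m³/s
Panel 3-4: Δb = 1.4 m, d̄ = (0.67+0.90)/2 = 0.785, v̄ = (0.82+0.85)/2 = 0.835 → q = 1.4×0.785×0.835 = 0.9177 m³/s
Panel 4-5: Δb = 1.3 m, d̄ = (0.90+0.86)/2 = 0.88, v̄ = (0.85+0.80)/2 = 0.825 → q = 1.3×0.88×0.825 = 0.9438 m³/s
Panel 5-6: Δb = 4.1 m, d̄ = (0.86+0.00)/2 = 0.43, v̄ = (0.80+0.00)/2 = 0.4 → q = 4.1×0.43×0.4 = 0.7052 m³/s
Q = Σ q = 3.940 m³/s

3.94 m³/s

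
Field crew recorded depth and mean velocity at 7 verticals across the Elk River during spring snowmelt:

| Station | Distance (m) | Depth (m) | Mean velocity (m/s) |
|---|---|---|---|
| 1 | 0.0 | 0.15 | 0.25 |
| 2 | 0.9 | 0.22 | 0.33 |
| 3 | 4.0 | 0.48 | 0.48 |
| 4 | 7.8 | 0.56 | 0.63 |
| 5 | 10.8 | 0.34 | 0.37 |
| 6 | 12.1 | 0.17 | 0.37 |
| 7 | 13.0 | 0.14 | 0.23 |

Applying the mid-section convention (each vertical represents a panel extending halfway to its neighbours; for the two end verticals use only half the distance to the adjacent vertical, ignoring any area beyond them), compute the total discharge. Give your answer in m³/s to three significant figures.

2.51 m³/s

w_1 = (0.9 − 0.0)/2 = 0.45 m; q_1 = 0.25 × 0.15 × 0.45 = 0.01688 m³/s
w_2 = (4.0 − 0.0)/2 = 2 m; q_2 = 0.33 × 0.22 × 2 = 0.1452 m³/s
w_3 = (7.8 − 0.9)/2 = 3.45 m; q_3 = 0.48 × 0.48 × 3.45 = 0.7949 m³/s
w_4 = (10.8 − 4.0)/2 = 3.4 m; q_4 = 0.63 × 0.56 × 3.4 = 1.200 m³/s
w_5 = (12.1 − 7.8)/2 = 2.15 m; q_5 = 0.37 × 0.34 × 2.15 = 0.2705 m³/s
w_6 = (13.0 − 10.8)/2 = 1.1 m; q_6 = 0.37 × 0.17 × 1.1 = 0.06919 m³/s
w_7 = (13.0 − 12.1)/2 = 0.45 m; q_7 = 0.23 × 0.14 × 0.45 = 0.01449 m³/s
Q = Σ qᵢ = 2.511 m³/s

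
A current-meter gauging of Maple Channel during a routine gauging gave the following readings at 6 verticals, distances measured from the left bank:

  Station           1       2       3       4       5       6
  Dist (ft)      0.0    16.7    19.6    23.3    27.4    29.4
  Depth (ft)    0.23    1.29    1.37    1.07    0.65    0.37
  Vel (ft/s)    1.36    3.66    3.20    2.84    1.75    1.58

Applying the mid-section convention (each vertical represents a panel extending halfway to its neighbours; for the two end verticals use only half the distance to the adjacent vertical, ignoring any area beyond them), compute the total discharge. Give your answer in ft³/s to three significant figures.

79.3 ft³/s

w_1 = (16.7 − 0.0)/2 = 8.35 ft; q_1 = 1.36 × 0.23 × 8.35 = 2.612 ft³/s
w_2 = (19.6 − 0.0)/2 = 9.8 ft; q_2 = 3.66 × 1.29 × 9.8 = 46.27 ft³/s
w_3 = (23.3 − 16.7)/2 = 3.3 ft; q_3 = 3.20 × 1.37 × 3.3 = 14.47 ft³/s
w_4 = (27.4 − 19.6)/2 = 3.9 ft; q_4 = 2.84 × 1.07 × 3.9 = 11.85 ft³/s
w_5 = (29.4 − 23.3)/2 = 3.05 ft; q_5 = 1.75 × 0.65 × 3.05 = 3.469 ft³/s
w_6 = (29.4 − 27.4)/2 = 1 ft; q_6 = 1.58 × 0.37 × 1 = 0.5846 ft³/s
Q = Σ qᵢ = 79.25 ft³/s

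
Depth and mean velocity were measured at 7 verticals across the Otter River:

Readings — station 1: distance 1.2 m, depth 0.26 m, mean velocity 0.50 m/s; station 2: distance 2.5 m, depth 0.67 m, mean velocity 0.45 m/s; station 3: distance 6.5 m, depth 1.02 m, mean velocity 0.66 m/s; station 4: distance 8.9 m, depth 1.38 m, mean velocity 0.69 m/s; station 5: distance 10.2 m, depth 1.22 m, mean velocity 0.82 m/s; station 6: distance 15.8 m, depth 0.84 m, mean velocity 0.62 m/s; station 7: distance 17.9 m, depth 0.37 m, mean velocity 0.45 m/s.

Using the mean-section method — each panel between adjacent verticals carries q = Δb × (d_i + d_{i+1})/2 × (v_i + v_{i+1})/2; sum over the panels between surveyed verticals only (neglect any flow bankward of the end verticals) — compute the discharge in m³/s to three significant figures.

10.2 m³/s

Panel 1-2: Δb = 1.3 m, d̄ = (0.26+0.67)/2 = 0.465, v̄ = (0.50+0.45)/2 = 0.475 → q = 1.3×0.465×0.475 = 0.2871 m³/s
Panel 2-3: Δb = 4 m, d̄ = (0.67+1.02)/2 = 0.845, v̄ = (0.45+0.66)/2 = 0.555 → q = 4×0.845×0.555 = 1.876 m³/s
Panel 3-4: Δb = 2.4 m, d̄ = (1.02+1.38)/2 = 1.2, v̄ = (0.66+0.69)/2 = 0.675 → q = 2.4×1.2×0.675 = 1.944 m³/s
Panel 4-5: Δb = 1.3 m, d̄ = (1.38+1.22)/2 = 1.3, v̄ = (0.69+0.82)/2 = 0.755 → q = 1.3×1.3×0.755 = 1.276 m³/s
Panel 5-6: Δb = 5.6 m, d̄ = (1.22+0.84)/2 = 1.03, v̄ = (0.82+0.62)/2 = 0.72 → q = 5.6×1.03×0.72 = 4.153 m³/s
Panel 6-7: Δb = 2.1 m, d̄ = (0.84+0.37)/2 = 0.605, v̄ = (0.62+0.45)/2 = 0.535 → q = 2.1×0.605×0.535 = 0.6797 m³/s
Q = Σ q = 10.22 m³/s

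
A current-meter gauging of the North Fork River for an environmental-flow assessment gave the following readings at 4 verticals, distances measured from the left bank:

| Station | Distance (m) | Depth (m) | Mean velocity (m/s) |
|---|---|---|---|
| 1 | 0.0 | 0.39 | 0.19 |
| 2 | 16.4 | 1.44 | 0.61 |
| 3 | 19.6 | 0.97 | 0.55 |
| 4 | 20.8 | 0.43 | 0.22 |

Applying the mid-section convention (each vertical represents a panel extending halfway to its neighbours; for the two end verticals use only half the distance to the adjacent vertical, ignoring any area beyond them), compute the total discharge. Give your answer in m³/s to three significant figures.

w_1 = (16.4 − 0.0)/2 = 8.2 m; q_1 = 0.19 × 0.39 × 8.2 = 0.6076 m³/s
w_2 = (19.6 − 0.0)/2 = 9.8 m; q_2 = 0.61 × 1.44 × 9.8 = 8.608 m³/s
w_3 = (20.8 − 16.4)/2 = 2.2 m; q_3 = 0.55 × 0.97 × 2.2 = 1.174 m³/s
w_4 = (20.8 − 19.6)/2 = 0.6 m; q_4 = 0.22 × 0.43 × 0.6 = 0.05676 m³/s
Q = Σ qᵢ = 10.45 m³/s

10.4 m³/s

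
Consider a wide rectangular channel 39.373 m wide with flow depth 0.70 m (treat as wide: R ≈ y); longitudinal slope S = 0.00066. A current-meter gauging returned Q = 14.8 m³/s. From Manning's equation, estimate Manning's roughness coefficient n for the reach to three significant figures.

0.0377

A = b·y = 39.373 × 0.70 = 27.56 m²
Wide channel: R ≈ y = 0.70 m
n = (1/Q)·A·R^(2/3)·S^(1/2) = (1/14.8) × 27.56 × 0.7884 × 0.02569 = 0.03772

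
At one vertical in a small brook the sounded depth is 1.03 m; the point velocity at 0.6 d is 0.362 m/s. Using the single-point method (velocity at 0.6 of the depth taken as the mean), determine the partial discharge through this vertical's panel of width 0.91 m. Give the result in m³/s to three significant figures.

0.339 m³/s

v̄ = v₀.₆ = 0.362 m/s
q = v̄ × d × w = 0.3620 × 1.03 × 0.91 = 0.3393 m³/s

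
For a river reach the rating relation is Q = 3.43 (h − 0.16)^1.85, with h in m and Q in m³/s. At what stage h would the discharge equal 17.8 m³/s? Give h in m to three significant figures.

h − h₀ = (Q/C)^(1/b) = (17.8/3.43)^(1/1.85) = 2.435 m
h = 0.16 + 2.435 = 2.595 m

2.60 m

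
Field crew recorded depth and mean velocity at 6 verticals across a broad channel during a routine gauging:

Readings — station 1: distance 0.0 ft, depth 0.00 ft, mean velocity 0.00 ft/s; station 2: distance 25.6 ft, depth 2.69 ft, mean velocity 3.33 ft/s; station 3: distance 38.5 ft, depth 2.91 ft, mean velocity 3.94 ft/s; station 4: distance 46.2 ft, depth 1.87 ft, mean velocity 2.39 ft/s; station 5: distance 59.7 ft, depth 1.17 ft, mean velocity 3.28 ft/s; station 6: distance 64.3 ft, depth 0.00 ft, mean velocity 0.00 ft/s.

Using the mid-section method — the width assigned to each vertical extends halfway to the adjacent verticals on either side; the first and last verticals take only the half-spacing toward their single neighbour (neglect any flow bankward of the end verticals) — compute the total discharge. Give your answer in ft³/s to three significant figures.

373 ft³/s

w_2 = (38.5 − 0.0)/2 = 19.25 ft; q_2 = 3.33 × 2.69 × 19.25 = 172.4 ft³/s
w_3 = (46.2 − 25.6)/2 = 10.3 ft; q_3 = 3.94 × 2.91 × 10.3 = 118.1 ft³/s
w_4 = (59.7 − 38.5)/2 = 10.6 ft; q_4 = 2.39 × 1.87 × 10.6 = 47.37 ft³/s
w_5 = (64.3 − 46.2)/2 = 9.05 ft; q_5 = 3.28 × 1.17 × 9.05 = 34.73 ft³/s
Stations 1, 6 contribute zero (depth or velocity is 0).
Q = Σ qᵢ = 372.6 ft³/s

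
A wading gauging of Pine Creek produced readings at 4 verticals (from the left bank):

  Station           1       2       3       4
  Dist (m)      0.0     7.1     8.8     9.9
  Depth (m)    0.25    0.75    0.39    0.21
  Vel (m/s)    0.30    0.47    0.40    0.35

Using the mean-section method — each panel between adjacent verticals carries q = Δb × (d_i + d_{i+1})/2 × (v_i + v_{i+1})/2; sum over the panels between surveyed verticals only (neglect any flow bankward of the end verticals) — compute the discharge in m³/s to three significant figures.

Panel 1-2: Δb = 7.1 m, d̄ = (0.25+0.75)/2 = 0.5, v̄ = (0.30+0.47)/2 = 0.385 → q = 7.1×0.5×0.385 = 1.367 m³/s
Panel 2-3: Δb = 1.7 m, d̄ = (0.75+0.39)/2 = 0.57, v̄ = (0.47+0.40)/2 = 0.435 → q = 1.7×0.57×0.435 = 0.4215 m³/s
Panel 3-4: Δb = 1.1 m, d̄ = (0.39+0.21)/2 = 0.3, v̄ = (0.40+0.35)/2 = 0.375 → q = 1.1×0.3×0.375 = 0.1238 m³/s
Q = Σ q = 1.912 m³/s

1.91 m³/s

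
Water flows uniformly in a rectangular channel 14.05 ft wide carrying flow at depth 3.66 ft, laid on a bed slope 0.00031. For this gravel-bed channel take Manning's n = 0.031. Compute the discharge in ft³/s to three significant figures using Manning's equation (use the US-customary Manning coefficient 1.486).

77.9 ft³/s

A = b·y = 14.05 × 3.66 = 51.42 ft²
P = b + 2y = 14.05 + 2×3.66 = 21.37 ft
R = A/P = 51.42/21.37 = 2.406 ft
Q = (1.486/n)·A·R^(2/3)·S^(1/2) = (1.486/0.031) × 51.42 × 2.406^(2/3) × 0.00031^(1/2) = 77.93 ft³/s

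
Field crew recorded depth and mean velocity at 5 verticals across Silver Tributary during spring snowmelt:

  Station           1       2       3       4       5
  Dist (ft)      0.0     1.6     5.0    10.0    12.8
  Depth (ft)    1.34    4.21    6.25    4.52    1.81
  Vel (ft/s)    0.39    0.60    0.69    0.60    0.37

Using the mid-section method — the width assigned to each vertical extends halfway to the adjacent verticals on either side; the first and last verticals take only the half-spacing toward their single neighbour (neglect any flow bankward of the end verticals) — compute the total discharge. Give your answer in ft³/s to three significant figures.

w_1 = (1.6 − 0.0)/2 = 0.8 ft; q_1 = 0.39 × 1.34 × 0.8 = 0.4181 ft³/s
w_2 = (5.0 − 0.0)/2 = 2.5 ft; q_2 = 0.60 × 4.21 × 2.5 = 6.315 ft³/s
w_3 = (10.0 − 1.6)/2 = 4.2 ft; q_3 = 0.69 × 6.25 × 4.2 = 18.11 ft³/s
w_4 = (12.8 − 5.0)/2 = 3.9 ft; q_4 = 0.60 × 4.52 × 3.9 = 10.58 ft³/s
w_5 = (12.8 − 10.0)/2 = 1.4 ft; q_5 = 0.37 × 1.81 × 1.4 = 0.9376 ft³/s
Q = Σ qᵢ = 36.36 ft³/s

36.4 ft³/s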